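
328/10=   164/5=32.80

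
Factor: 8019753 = 3^1*7^1 * 521^1*733^1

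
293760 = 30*9792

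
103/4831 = 103/4831 = 0.02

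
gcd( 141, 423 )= 141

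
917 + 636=1553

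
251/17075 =251/17075 = 0.01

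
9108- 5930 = 3178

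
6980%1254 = 710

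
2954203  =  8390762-5436559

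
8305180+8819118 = 17124298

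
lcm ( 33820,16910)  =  33820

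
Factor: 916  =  2^2*229^1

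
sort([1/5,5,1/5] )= [1/5,1/5, 5]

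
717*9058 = 6494586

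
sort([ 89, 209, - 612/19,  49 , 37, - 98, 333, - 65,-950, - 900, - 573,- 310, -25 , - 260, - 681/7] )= [ - 950, - 900, - 573,  -  310,-260, - 98, - 681/7, - 65,- 612/19, - 25, 37,49,89,  209, 333]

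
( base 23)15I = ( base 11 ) 552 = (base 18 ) 20e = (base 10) 662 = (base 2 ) 1010010110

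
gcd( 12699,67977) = 747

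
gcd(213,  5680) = 71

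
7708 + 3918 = 11626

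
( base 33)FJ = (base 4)20002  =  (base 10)514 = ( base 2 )1000000010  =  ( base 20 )15E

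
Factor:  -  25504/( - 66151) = 2^5 * 83^( - 1 ) = 32/83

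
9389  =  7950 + 1439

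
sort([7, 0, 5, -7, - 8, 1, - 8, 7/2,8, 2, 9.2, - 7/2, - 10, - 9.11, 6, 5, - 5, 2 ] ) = [ - 10, - 9.11, - 8, - 8, - 7, - 5,-7/2, 0,1, 2 , 2,7/2, 5,5,6,7, 8, 9.2]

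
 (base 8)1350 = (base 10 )744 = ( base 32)N8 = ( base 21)1e9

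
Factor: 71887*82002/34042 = 3^1*79^1*173^1*17021^( - 1)*71887^1 = 2947438887/17021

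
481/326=481/326=   1.48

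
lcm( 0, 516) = 0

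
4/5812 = 1/1453 = 0.00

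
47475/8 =47475/8 = 5934.38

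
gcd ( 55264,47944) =8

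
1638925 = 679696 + 959229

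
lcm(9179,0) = 0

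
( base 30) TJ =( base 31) SL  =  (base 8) 1571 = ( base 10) 889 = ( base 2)1101111001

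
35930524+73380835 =109311359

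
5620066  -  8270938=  - 2650872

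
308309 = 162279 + 146030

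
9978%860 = 518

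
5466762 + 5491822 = 10958584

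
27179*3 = 81537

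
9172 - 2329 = 6843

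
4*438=1752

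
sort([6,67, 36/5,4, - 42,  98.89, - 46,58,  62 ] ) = [ - 46, - 42, 4, 6 , 36/5,  58,  62, 67,98.89]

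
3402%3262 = 140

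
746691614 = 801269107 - 54577493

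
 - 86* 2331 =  - 200466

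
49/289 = 49/289 = 0.17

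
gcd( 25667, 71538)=1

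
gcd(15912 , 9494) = 2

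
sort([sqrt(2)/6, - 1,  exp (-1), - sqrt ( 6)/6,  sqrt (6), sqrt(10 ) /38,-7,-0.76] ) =[-7,-1, - 0.76, - sqrt(6)/6, sqrt (10)/38,  sqrt( 2) /6,  exp(-1), sqrt(6) ]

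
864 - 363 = 501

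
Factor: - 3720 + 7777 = 4057=4057^1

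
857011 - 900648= -43637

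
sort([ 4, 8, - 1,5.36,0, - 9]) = [ - 9,-1, 0,  4, 5.36, 8] 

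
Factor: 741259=151^1*4909^1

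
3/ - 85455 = -1+28484/28485=- 0.00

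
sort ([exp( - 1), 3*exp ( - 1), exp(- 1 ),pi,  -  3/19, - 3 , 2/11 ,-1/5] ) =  [ - 3 , - 1/5, - 3/19, 2/11, exp( - 1 ),exp( - 1), 3*  exp( - 1 ), pi ]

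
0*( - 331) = 0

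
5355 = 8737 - 3382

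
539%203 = 133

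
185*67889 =12559465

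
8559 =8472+87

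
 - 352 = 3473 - 3825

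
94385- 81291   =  13094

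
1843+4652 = 6495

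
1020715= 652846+367869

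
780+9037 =9817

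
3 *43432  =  130296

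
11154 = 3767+7387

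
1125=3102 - 1977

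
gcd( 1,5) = 1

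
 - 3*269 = - 807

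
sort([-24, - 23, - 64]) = [ - 64, - 24  , - 23 ]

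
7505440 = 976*7690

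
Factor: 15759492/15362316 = 1313291/1280193=3^(  -  1)*  7^1*163^1 * 1151^1 * 426731^ ( - 1) 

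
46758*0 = 0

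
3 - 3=0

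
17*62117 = 1055989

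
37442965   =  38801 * 965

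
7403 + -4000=3403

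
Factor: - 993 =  - 3^1 * 331^1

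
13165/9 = 1462 + 7/9 = 1462.78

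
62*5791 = 359042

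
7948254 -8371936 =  -423682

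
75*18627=1397025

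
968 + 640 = 1608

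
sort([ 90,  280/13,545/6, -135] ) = [ - 135,280/13, 90,545/6] 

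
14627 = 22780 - 8153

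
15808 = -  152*(-104)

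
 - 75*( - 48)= 3600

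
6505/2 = 6505/2 = 3252.50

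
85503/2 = 42751 + 1/2 = 42751.50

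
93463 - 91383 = 2080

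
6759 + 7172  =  13931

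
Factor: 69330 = 2^1*3^1*5^1*2311^1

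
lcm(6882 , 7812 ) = 289044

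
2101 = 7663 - 5562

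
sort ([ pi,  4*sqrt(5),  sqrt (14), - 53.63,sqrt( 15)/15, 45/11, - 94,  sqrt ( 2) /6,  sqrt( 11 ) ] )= [  -  94,  -  53.63  ,  sqrt( 2) /6, sqrt(15)/15, pi,sqrt(11), sqrt( 14 )  ,  45/11,  4*sqrt( 5) ]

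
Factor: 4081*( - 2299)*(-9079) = 85181166301 = 7^2*11^3 * 19^1*53^1*1297^1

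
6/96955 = 6/96955 = 0.00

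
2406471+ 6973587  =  9380058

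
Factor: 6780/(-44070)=-2^1*13^( - 1) = - 2/13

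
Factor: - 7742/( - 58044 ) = 2^( - 1)*3^( - 1 )*7^1*79^1 *691^ (- 1)  =  553/4146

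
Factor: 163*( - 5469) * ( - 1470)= 2^1*3^2 * 5^1*7^2 * 163^1 * 1823^1  =  1310427090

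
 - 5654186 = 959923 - 6614109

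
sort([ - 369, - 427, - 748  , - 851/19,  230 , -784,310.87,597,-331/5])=[-784, -748 ,  -  427,-369, - 331/5, - 851/19,230,310.87,597 ]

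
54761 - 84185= -29424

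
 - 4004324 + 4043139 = 38815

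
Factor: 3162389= 139^1*22751^1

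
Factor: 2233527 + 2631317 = 2^2*379^1*3209^1 = 4864844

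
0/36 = 0  =  0.00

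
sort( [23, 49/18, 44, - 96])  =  [- 96, 49/18, 23 , 44 ] 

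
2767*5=13835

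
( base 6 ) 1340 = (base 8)534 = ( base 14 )1AC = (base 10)348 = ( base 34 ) A8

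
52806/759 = 17602/253 = 69.57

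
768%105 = 33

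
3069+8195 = 11264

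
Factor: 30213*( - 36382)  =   - 2^1*3^4*373^1* 18191^1=- 1099209366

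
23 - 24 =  - 1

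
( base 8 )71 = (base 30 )1R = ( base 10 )57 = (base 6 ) 133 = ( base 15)3c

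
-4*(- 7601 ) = 30404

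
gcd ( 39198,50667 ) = 3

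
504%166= 6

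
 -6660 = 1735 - 8395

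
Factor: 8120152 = 2^3 * 17^1*59707^1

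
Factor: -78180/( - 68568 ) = 2^(  -  1)*5^1*1303^1*2857^( - 1 )=6515/5714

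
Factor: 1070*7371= 2^1* 3^4*5^1*7^1*13^1 * 107^1 = 7886970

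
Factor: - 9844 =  - 2^2*23^1*107^1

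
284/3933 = 284/3933 = 0.07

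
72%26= 20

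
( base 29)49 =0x7d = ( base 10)125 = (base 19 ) 6B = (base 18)6H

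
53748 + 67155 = 120903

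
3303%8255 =3303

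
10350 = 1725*6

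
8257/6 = 8257/6 = 1376.17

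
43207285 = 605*71417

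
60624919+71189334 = 131814253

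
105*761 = 79905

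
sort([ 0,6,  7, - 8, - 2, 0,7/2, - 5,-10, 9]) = [  -  10 ,-8, - 5,-2 , 0,0,7/2, 6, 7, 9]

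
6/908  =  3/454 = 0.01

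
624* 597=372528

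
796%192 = 28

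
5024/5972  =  1256/1493 = 0.84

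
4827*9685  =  46749495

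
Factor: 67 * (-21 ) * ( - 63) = 88641 = 3^3*7^2 * 67^1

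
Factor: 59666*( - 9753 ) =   -  581922498 = - 2^1*3^1*3251^1 * 29833^1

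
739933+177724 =917657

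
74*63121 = 4670954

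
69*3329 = 229701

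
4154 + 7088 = 11242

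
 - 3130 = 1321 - 4451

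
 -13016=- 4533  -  8483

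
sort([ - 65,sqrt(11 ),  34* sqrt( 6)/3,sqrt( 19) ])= [ - 65,  sqrt(11),sqrt ( 19 ), 34*sqrt( 6 ) /3]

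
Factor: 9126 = 2^1*3^3*13^2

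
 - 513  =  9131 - 9644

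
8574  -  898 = 7676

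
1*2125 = 2125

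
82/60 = 41/30 = 1.37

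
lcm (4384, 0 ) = 0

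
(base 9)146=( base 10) 123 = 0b1111011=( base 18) 6f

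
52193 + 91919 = 144112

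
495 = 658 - 163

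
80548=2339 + 78209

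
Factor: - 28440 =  - 2^3*3^2*5^1 * 79^1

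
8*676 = 5408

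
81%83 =81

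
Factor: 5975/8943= 3^( - 1)*5^2*11^( - 1 )*239^1*271^ ( -1)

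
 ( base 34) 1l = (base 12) 47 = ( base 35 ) 1k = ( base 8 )67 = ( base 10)55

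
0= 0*( - 95438 ) 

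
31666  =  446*71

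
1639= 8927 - 7288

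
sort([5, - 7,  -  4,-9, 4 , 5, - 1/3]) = [-9, - 7, - 4,-1/3, 4,5, 5]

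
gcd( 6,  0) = 6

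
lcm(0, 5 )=0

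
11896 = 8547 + 3349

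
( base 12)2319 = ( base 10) 3909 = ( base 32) 3q5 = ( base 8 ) 7505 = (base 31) 423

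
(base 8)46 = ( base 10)38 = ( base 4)212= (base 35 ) 13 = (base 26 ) 1c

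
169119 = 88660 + 80459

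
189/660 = 63/220 = 0.29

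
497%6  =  5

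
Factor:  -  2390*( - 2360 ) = 2^4*5^2*59^1*239^1 = 5640400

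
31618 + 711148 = 742766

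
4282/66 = 2141/33 = 64.88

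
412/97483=412/97483= 0.00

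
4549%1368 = 445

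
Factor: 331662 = 2^1*3^1*167^1*331^1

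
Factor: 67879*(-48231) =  - 3^2  *  7^1*23^1*233^1* 9697^1 = - 3273872049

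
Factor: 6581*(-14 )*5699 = -2^1  *7^1*41^1*139^1*6581^1 =-  525071666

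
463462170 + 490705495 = 954167665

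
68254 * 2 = 136508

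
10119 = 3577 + 6542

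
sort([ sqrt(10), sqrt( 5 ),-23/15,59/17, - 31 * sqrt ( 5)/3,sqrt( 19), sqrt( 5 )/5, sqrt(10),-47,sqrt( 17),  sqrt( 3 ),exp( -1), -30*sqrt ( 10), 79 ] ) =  [-30*sqrt( 10), - 47,  -  31*sqrt(5 ) /3,  -  23/15,exp( - 1) , sqrt( 5 )/5 , sqrt(3),sqrt(5), sqrt ( 10 ),sqrt ( 10),59/17,sqrt( 17) , sqrt( 19),79] 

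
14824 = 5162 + 9662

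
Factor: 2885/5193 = 3^(  -  2)*5^1 = 5/9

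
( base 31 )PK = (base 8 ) 1433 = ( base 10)795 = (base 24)193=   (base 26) 14F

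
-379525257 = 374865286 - 754390543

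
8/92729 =8/92729= 0.00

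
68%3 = 2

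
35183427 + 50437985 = 85621412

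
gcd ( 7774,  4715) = 23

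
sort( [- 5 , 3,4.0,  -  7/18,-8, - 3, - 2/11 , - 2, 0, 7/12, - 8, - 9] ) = [ - 9,-8,-8,-5,-3, - 2,-7/18,- 2/11,  0,7/12,3,4.0 ] 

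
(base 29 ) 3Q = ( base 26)49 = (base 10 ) 113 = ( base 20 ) 5d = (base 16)71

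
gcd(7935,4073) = 1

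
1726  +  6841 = 8567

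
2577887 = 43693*59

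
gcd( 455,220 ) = 5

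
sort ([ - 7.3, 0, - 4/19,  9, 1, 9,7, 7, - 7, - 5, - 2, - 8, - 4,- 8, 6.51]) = [ - 8, - 8,- 7.3, - 7, - 5 , - 4, - 2, - 4/19, 0,1, 6.51, 7,7, 9, 9]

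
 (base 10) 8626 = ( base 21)JBG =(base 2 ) 10000110110010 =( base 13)3c07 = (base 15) 2851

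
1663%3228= 1663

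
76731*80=6138480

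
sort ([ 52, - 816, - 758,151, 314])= [ - 816, - 758,52,151,314 ]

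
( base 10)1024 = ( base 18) 32g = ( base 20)2b4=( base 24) 1IG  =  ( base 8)2000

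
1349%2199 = 1349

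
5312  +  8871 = 14183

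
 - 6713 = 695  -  7408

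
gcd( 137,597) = 1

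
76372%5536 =4404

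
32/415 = 32/415 = 0.08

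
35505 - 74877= - 39372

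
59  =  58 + 1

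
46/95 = 46/95 = 0.48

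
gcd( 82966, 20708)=2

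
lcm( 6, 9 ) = 18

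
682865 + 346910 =1029775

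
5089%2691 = 2398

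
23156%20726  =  2430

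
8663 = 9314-651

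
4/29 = 4/29 = 0.14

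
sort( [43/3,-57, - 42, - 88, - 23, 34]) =[ - 88, - 57, - 42, - 23, 43/3, 34] 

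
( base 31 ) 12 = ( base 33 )10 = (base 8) 41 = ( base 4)201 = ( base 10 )33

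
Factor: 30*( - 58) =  - 2^2 *3^1*5^1*29^1 = - 1740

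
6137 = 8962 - 2825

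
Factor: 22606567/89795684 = 2^( - 2)*11^( - 1 )*53^1*73^1*107^ (-1)*5843^1*19073^( - 1)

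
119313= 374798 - 255485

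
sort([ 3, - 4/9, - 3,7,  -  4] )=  [ - 4, - 3, - 4/9, 3, 7] 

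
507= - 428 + 935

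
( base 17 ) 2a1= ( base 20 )1H9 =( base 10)749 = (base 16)2ED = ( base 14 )3B7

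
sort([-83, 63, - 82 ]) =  [ - 83, - 82,63 ] 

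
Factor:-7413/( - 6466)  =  2^( - 1) *3^1*7^1*53^( - 1)*61^(- 1)*353^1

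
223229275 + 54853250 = 278082525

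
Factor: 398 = 2^1*199^1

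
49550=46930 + 2620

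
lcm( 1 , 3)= 3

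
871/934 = 871/934  =  0.93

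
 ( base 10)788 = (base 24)18K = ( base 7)2204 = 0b1100010100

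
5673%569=552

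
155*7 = 1085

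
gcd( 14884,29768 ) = 14884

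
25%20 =5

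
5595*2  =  11190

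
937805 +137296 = 1075101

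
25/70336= 25/70336 = 0.00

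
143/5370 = 143/5370 = 0.03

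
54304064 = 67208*808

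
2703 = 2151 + 552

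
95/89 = 95/89 = 1.07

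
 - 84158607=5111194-89269801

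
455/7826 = 5/86 = 0.06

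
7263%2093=984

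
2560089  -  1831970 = 728119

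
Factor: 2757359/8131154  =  2^ ( - 1 )*11^1*53^( - 1 )*79^(- 1 )*439^1*571^1*971^( - 1) 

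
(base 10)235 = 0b11101011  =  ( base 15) 10A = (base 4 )3223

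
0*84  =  0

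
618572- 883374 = -264802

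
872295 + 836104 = 1708399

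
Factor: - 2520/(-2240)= 9/8  =  2^(-3)*3^2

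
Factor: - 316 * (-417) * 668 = 2^4  *  3^1*79^1*139^1*167^1  =  88023696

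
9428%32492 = 9428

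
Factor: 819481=13^3*373^1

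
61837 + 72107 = 133944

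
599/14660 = 599/14660 = 0.04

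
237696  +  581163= 818859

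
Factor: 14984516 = 2^2*41^1*91369^1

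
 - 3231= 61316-64547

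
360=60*6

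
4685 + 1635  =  6320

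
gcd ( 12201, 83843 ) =1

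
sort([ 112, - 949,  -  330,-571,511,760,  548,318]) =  [-949, - 571,- 330,112, 318,511,548,760]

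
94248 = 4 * 23562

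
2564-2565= - 1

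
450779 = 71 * 6349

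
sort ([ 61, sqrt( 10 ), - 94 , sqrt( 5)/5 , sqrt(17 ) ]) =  [ - 94, sqrt (5 )/5, sqrt( 10), sqrt (17), 61]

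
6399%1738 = 1185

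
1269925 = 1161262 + 108663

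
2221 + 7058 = 9279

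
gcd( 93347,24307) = 1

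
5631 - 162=5469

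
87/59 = 87/59 = 1.47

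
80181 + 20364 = 100545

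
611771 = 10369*59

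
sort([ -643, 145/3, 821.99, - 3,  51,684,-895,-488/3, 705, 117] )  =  [ - 895, - 643, - 488/3, - 3,145/3, 51 , 117 , 684,705,821.99]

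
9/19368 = 1/2152=0.00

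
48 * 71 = 3408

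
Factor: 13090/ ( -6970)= - 7^1*11^1*41^( - 1) = - 77/41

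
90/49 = 1 + 41/49=1.84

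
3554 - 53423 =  - 49869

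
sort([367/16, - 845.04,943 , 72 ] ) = [ - 845.04,367/16, 72,943 ] 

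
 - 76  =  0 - 76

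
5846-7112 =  - 1266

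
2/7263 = 2/7263 = 0.00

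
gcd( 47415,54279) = 3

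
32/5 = 32/5 = 6.40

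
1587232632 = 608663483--978569149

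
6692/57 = 117 + 23/57=117.40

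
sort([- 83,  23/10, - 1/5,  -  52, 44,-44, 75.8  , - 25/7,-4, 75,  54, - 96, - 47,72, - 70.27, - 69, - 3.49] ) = [-96,-83 ,-70.27, -69, - 52, - 47,  -  44,- 4,-25/7,-3.49, - 1/5, 23/10, 44 , 54, 72, 75, 75.8]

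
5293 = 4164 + 1129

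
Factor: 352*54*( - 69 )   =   - 1311552 = - 2^6*3^4* 11^1 *23^1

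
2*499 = 998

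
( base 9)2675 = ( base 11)156a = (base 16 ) 7dc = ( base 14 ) a3a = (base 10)2012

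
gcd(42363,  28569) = 3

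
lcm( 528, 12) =528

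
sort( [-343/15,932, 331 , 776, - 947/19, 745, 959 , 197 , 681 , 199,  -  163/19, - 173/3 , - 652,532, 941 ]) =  [ -652,-173/3,  -  947/19, - 343/15, - 163/19 , 197, 199,331, 532,681, 745 , 776, 932, 941 , 959 ]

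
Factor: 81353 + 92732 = 5^1*37^1 * 941^1 = 174085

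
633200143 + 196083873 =829284016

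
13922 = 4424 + 9498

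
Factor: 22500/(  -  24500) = - 45/49 = -  3^2*5^1*7^( - 2) 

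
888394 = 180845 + 707549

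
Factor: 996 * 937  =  2^2 * 3^1*83^1*937^1=933252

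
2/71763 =2/71763 = 0.00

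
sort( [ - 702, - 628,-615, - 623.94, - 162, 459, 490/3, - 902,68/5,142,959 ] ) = [-902,-702,  -  628, - 623.94, - 615,-162, 68/5,142,490/3,459,959 ] 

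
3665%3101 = 564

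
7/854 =1/122 = 0.01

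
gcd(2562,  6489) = 21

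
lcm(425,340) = 1700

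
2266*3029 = 6863714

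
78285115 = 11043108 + 67242007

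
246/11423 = 246/11423 = 0.02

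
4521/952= 4521/952= 4.75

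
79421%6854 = 4027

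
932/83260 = 233/20815 = 0.01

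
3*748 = 2244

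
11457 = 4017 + 7440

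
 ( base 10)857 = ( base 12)5b5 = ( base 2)1101011001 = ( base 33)pw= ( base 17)2G7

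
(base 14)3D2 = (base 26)13i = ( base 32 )O4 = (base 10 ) 772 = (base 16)304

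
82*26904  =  2206128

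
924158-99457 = 824701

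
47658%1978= 186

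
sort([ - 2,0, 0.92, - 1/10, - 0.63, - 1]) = [ - 2, - 1, - 0.63, - 1/10 , 0, 0.92 ]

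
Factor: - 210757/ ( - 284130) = 2^( - 1)*3^( - 2 )*5^( - 1)*7^ ( - 1) * 11^( - 1)*41^( - 1)* 419^1*503^1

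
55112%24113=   6886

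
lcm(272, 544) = 544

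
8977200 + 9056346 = 18033546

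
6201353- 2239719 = 3961634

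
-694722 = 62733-757455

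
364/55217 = 364/55217 = 0.01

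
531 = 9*59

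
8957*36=322452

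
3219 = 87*37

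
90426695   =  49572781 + 40853914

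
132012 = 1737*76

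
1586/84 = 793/42 = 18.88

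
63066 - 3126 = 59940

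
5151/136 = 303/8 = 37.88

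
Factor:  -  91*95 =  - 5^1*7^1*13^1*19^1  =  -8645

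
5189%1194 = 413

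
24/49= 24/49=0.49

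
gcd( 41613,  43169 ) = 1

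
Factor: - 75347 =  - 75347^1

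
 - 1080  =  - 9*120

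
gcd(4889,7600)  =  1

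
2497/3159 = 2497/3159 =0.79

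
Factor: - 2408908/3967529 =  - 2^2*41^( - 1 ) *96769^( - 1)*602227^1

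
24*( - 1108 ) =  - 26592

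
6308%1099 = 813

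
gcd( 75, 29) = 1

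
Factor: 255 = 3^1*5^1*17^1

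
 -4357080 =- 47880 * 91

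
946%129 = 43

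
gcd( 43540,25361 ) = 7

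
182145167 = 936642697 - 754497530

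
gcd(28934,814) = 74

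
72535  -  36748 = 35787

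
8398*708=5945784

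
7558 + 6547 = 14105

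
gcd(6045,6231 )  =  93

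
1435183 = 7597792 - 6162609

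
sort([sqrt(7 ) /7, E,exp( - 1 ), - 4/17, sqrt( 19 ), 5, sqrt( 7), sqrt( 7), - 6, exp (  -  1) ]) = [-6, - 4/17, exp( - 1),exp( - 1 ),sqrt( 7)/7, sqrt(7), sqrt( 7), E,sqrt( 19),5] 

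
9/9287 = 9/9287= 0.00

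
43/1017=43/1017 = 0.04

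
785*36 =28260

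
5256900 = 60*87615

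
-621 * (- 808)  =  501768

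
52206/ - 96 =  - 544 + 3/16 = - 543.81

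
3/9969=1/3323=   0.00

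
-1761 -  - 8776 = 7015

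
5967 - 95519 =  - 89552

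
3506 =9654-6148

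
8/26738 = 4/13369 = 0.00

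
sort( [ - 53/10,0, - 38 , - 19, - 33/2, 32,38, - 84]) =[ - 84, - 38,- 19, - 33/2, - 53/10, 0, 32,  38]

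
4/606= 2/303=0.01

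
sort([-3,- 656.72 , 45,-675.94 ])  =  [ - 675.94, - 656.72,-3, 45 ] 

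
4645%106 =87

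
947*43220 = 40929340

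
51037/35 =1458+1/5 = 1458.20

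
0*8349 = 0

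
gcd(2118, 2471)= 353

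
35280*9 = 317520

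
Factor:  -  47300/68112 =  - 2^( - 2) *3^( - 2)*5^2= - 25/36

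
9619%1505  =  589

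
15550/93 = 167 + 19/93 = 167.20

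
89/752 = 89/752=   0.12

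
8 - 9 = - 1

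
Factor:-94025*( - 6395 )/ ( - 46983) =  - 3^(-1 ) * 5^3 * 1279^1*3761^1 * 15661^( - 1) = - 601289875/46983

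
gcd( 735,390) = 15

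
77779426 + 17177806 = 94957232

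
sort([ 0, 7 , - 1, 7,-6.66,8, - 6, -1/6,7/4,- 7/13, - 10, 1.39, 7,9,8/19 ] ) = [ - 10, - 6.66, - 6,-1, - 7/13, - 1/6, 0, 8/19, 1.39, 7/4, 7,7 , 7,8, 9]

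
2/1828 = 1/914 = 0.00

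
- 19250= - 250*77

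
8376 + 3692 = 12068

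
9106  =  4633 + 4473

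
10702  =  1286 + 9416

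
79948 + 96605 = 176553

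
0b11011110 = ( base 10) 222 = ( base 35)6c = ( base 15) ec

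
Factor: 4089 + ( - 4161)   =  -2^3*3^2 =- 72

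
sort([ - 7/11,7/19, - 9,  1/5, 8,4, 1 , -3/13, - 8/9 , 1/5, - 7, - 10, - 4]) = [ - 10, - 9, - 7,-4,-8/9,-7/11 , - 3/13,1/5, 1/5,7/19,  1,4,8 ]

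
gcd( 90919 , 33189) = 23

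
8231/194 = 8231/194 = 42.43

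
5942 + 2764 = 8706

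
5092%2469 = 154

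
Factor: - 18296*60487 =  -  2^3* 7^1* 2287^1*8641^1 = - 1106670152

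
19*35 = 665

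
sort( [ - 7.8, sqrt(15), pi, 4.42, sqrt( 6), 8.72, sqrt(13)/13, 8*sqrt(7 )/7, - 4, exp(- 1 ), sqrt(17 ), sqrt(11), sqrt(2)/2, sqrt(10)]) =[ - 7.8, - 4,sqrt ( 13)/13  ,  exp(-1 ),sqrt(2 )/2, sqrt( 6 ), 8 * sqrt(7 )/7 , pi, sqrt( 10 ) , sqrt( 11), sqrt(15 ),sqrt(17), 4.42, 8.72]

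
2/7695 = 2/7695= 0.00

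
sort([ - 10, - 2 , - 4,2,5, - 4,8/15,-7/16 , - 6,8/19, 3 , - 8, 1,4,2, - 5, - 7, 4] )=[ - 10, - 8, - 7 ,-6,- 5, - 4,  -  4, - 2, - 7/16,8/19,8/15,  1,2 , 2,  3,4,4, 5] 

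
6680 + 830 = 7510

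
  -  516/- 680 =129/170 = 0.76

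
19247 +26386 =45633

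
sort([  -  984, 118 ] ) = [ - 984, 118 ]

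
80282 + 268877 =349159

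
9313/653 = 9313/653 = 14.26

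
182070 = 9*20230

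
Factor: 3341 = 13^1*257^1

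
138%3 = 0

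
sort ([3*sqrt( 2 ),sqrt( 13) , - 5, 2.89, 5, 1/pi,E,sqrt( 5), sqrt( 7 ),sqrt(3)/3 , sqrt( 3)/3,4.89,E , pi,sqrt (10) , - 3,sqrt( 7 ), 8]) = [ - 5, - 3,1/pi,sqrt( 3 )/3,sqrt(3) /3,sqrt( 5),sqrt( 7 ) , sqrt (7 ),E, E,2.89,pi,sqrt( 10),sqrt( 13 ),3*sqrt ( 2 ),4.89, 5,8 ] 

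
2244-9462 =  - 7218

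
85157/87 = 978+ 71/87= 978.82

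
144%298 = 144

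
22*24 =528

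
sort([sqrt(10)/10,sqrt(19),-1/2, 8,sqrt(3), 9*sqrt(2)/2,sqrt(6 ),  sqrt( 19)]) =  [ - 1/2, sqrt( 10)/10 , sqrt( 3 ),sqrt( 6), sqrt(19 ), sqrt(19),9*sqrt( 2)/2  ,  8 ]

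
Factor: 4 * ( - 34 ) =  - 2^3 * 17^1=- 136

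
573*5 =2865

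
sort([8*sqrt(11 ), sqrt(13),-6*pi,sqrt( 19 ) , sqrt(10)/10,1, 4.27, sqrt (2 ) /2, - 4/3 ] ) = [ - 6*pi, -4/3, sqrt(10)/10, sqrt(2)/2, 1, sqrt(13), 4.27,sqrt (19), 8*sqrt(11)]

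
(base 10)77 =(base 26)2P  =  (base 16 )4d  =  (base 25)32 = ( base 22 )3B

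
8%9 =8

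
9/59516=9/59516=0.00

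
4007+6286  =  10293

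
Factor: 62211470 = 2^1*5^1*6221147^1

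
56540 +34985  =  91525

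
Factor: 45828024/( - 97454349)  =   - 2^3*3^( - 1) * 11^2  *43^1*367^1*10828261^ ( - 1) = - 15276008/32484783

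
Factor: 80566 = 2^1*40283^1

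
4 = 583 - 579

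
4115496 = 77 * 53448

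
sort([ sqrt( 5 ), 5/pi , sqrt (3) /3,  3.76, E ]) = [ sqrt(3 )/3, 5/pi,  sqrt( 5), E, 3.76]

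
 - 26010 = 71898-97908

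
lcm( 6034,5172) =36204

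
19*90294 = 1715586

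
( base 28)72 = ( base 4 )3012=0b11000110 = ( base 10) 198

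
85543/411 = 85543/411 = 208.13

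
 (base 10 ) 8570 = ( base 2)10000101111010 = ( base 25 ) DHK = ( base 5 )233240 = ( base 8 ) 20572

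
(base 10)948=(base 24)1fc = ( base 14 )4BA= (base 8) 1664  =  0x3b4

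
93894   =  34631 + 59263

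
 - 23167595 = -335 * 69157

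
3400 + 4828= 8228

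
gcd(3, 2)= 1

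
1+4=5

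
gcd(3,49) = 1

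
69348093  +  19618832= 88966925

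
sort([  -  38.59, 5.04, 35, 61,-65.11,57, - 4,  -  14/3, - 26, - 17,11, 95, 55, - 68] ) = [-68, - 65.11, - 38.59, - 26  , - 17, - 14/3, - 4, 5.04, 11,35, 55, 57, 61,95 ] 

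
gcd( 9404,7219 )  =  1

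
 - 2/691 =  - 1 + 689/691 = - 0.00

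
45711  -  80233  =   - 34522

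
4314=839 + 3475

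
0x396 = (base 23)1gl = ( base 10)918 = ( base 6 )4130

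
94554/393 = 240 + 78/131 = 240.60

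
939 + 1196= 2135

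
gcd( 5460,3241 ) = 7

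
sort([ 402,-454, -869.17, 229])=[ -869.17,-454,229, 402]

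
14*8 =112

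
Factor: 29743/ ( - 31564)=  - 49/52 = - 2^(  -  2)*7^2*13^(  -  1)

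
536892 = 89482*6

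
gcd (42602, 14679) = 7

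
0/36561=0 =0.00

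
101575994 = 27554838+74021156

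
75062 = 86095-11033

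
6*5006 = 30036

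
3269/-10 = -3269/10 = - 326.90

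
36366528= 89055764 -52689236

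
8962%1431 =376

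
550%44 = 22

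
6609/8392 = 6609/8392  =  0.79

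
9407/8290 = 1 + 1117/8290  =  1.13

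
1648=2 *824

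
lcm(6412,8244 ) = 57708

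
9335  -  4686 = 4649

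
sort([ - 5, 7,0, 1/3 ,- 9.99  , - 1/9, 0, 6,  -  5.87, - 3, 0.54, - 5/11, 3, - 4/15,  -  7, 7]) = [ -9.99, - 7, - 5.87, - 5, - 3,-5/11, - 4/15 ,-1/9, 0,0, 1/3, 0.54,  3, 6, 7, 7] 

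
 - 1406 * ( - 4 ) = 5624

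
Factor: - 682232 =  - 2^3*107^1*797^1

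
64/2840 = 8/355 =0.02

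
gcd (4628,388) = 4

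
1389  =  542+847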